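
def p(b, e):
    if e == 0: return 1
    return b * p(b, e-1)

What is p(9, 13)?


p(9, 13)
= 9 * p(9, 12)
= 9 * 9 * p(9, 11)
= 9 * 9 * 9 * p(9, 10)
= 9 * 9 * 9 * 9 * p(9, 9)
= 9 * 9 * 9 * 9 * 9 * p(9, 8)
= 9 * 9 * 9 * 9 * 9 * 9 * p(9, 7)
= 9 * 9 * 9 * 9 * 9 * 9 * 9 * p(9, 6)
= 9 * 9 * 9 * 9 * 9 * 9 * 9 * 9 * p(9, 5)
= 9 * 9 * 9 * 9 * 9 * 9 * 9 * 9 * 9 * p(9, 4)
= 9 * 9 * 9 * 9 * 9 * 9 * 9 * 9 * 9 * 9 * p(9, 3)
= 9 * 9 * 9 * 9 * 9 * 9 * 9 * 9 * 9 * 9 * 9 * p(9, 2)
= 9 * 9 * 9 * 9 * 9 * 9 * 9 * 9 * 9 * 9 * 9 * 9 * p(9, 1)
= 9 * 9 * 9 * 9 * 9 * 9 * 9 * 9 * 9 * 9 * 9 * 9 * 9 * p(9, 0)
= 9 * 9 * 9 * 9 * 9 * 9 * 9 * 9 * 9 * 9 * 9 * 9 * 9 * 1
= 2541865828329

2541865828329


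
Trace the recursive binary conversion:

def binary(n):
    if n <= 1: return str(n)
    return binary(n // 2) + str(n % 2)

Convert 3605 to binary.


binary(3605) = binary(1802) + '1'
binary(1802) = binary(901) + '0'
binary(901) = binary(450) + '1'
binary(450) = binary(225) + '0'
binary(225) = binary(112) + '1'
binary(112) = binary(56) + '0'
binary(56) = binary(28) + '0'
binary(28) = binary(14) + '0'
binary(14) = binary(7) + '0'
binary(7) = binary(3) + '1'
binary(3) = binary(1) + '1'
binary(1) = '1'  (base case)
Concatenating: '1' + '1' + '1' + '0' + '0' + '0' + '0' + '1' + '0' + '1' + '0' + '1' = '111000010101'

111000010101


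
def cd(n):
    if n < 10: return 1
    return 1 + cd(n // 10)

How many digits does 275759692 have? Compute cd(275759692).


cd(275759692) = 1 + cd(27575969)
cd(27575969) = 1 + cd(2757596)
cd(2757596) = 1 + cd(275759)
cd(275759) = 1 + cd(27575)
cd(27575) = 1 + cd(2757)
cd(2757) = 1 + cd(275)
cd(275) = 1 + cd(27)
cd(27) = 1 + cd(2)
cd(2) = 1  (base case: 2 < 10)
Unwinding: 1 + 1 + 1 + 1 + 1 + 1 + 1 + 1 + 1 = 9

9


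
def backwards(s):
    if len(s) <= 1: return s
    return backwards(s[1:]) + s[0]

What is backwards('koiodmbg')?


backwards('koiodmbg') = backwards('oiodmbg') + 'k'
backwards('oiodmbg') = backwards('iodmbg') + 'o'
backwards('iodmbg') = backwards('odmbg') + 'i'
backwards('odmbg') = backwards('dmbg') + 'o'
backwards('dmbg') = backwards('mbg') + 'd'
backwards('mbg') = backwards('bg') + 'm'
backwards('bg') = backwards('g') + 'b'
backwards('g') = 'g'  (base case)
Concatenating: 'g' + 'b' + 'm' + 'd' + 'o' + 'i' + 'o' + 'k' = 'gbmdoiok'

gbmdoiok


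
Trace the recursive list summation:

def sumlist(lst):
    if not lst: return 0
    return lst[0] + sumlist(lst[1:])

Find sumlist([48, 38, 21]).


sumlist([48, 38, 21]) = 48 + sumlist([38, 21])
sumlist([38, 21]) = 38 + sumlist([21])
sumlist([21]) = 21 + sumlist([])
sumlist([]) = 0  (base case)
Total: 48 + 38 + 21 + 0 = 107

107


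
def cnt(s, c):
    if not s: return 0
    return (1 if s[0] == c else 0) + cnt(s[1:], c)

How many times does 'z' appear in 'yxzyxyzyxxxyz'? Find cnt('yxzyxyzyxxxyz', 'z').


s[0]='y' != 'z' -> 0
s[0]='x' != 'z' -> 0
s[0]='z' == 'z' -> 1
s[0]='y' != 'z' -> 0
s[0]='x' != 'z' -> 0
s[0]='y' != 'z' -> 0
s[0]='z' == 'z' -> 1
s[0]='y' != 'z' -> 0
s[0]='x' != 'z' -> 0
s[0]='x' != 'z' -> 0
s[0]='x' != 'z' -> 0
s[0]='y' != 'z' -> 0
s[0]='z' == 'z' -> 1
Sum: 0 + 0 + 1 + 0 + 0 + 0 + 1 + 0 + 0 + 0 + 0 + 0 + 1 = 3

3


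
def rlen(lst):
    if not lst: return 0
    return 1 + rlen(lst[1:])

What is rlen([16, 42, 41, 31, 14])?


rlen([16, 42, 41, 31, 14]) = 1 + rlen([42, 41, 31, 14])
rlen([42, 41, 31, 14]) = 1 + rlen([41, 31, 14])
rlen([41, 31, 14]) = 1 + rlen([31, 14])
rlen([31, 14]) = 1 + rlen([14])
rlen([14]) = 1 + rlen([])
rlen([]) = 0  (base case)
Unwinding: 1 + 1 + 1 + 1 + 1 + 0 = 5

5


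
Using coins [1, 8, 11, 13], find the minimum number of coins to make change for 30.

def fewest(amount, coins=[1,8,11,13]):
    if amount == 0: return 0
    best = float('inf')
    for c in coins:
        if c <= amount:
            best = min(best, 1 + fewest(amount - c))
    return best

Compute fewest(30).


Building up with DP:
fewest(0) = 0
fewest(1) = min(1+fewest(0)=1+0=1) = 1
fewest(2) = min(1+fewest(1)=1+1=2) = 2
fewest(3) = min(1+fewest(2)=1+2=3) = 3
fewest(4) = min(1+fewest(3)=1+3=4) = 4
fewest(5) = min(1+fewest(4)=1+4=5) = 5
fewest(6) = min(1+fewest(5)=1+5=6) = 6
fewest(7) = min(1+fewest(6)=1+6=7) = 7
fewest(8) = min(1+fewest(7)=1+7=8, 1+fewest(0)=1+0=1) = 1
fewest(9) = min(1+fewest(8)=1+1=2, 1+fewest(1)=1+1=2) = 2
fewest(10) = min(1+fewest(9)=1+2=3, 1+fewest(2)=1+2=3) = 3
fewest(11) = min(1+fewest(10)=1+3=4, 1+fewest(3)=1+3=4, 1+fewest(0)=1+0=1) = 1
fewest(12) = min(1+fewest(11)=1+1=2, 1+fewest(4)=1+4=5, 1+fewest(1)=1+1=2) = 2
fewest(13) = min(1+fewest(12)=1+2=3, 1+fewest(5)=1+5=6, 1+fewest(2)=1+2=3, 1+fewest(0)=1+0=1) = 1
fewest(14) = min(1+fewest(13)=1+1=2, 1+fewest(6)=1+6=7, 1+fewest(3)=1+3=4, 1+fewest(1)=1+1=2) = 2
fewest(15) = min(1+fewest(14)=1+2=3, 1+fewest(7)=1+7=8, 1+fewest(4)=1+4=5, 1+fewest(2)=1+2=3) = 3
fewest(16) = min(1+fewest(15)=1+3=4, 1+fewest(8)=1+1=2, 1+fewest(5)=1+5=6, 1+fewest(3)=1+3=4) = 2
fewest(17) = min(1+fewest(16)=1+2=3, 1+fewest(9)=1+2=3, 1+fewest(6)=1+6=7, 1+fewest(4)=1+4=5) = 3
fewest(18) = min(1+fewest(17)=1+3=4, 1+fewest(10)=1+3=4, 1+fewest(7)=1+7=8, 1+fewest(5)=1+5=6) = 4
fewest(19) = min(1+fewest(18)=1+4=5, 1+fewest(11)=1+1=2, 1+fewest(8)=1+1=2, 1+fewest(6)=1+6=7) = 2
fewest(20) = min(1+fewest(19)=1+2=3, 1+fewest(12)=1+2=3, 1+fewest(9)=1+2=3, 1+fewest(7)=1+7=8) = 3
fewest(21) = min(1+fewest(20)=1+3=4, 1+fewest(13)=1+1=2, 1+fewest(10)=1+3=4, 1+fewest(8)=1+1=2) = 2
fewest(22) = min(1+fewest(21)=1+2=3, 1+fewest(14)=1+2=3, 1+fewest(11)=1+1=2, 1+fewest(9)=1+2=3) = 2
fewest(23) = min(1+fewest(22)=1+2=3, 1+fewest(15)=1+3=4, 1+fewest(12)=1+2=3, 1+fewest(10)=1+3=4) = 3
fewest(24) = min(1+fewest(23)=1+3=4, 1+fewest(16)=1+2=3, 1+fewest(13)=1+1=2, 1+fewest(11)=1+1=2) = 2
fewest(25) = min(1+fewest(24)=1+2=3, 1+fewest(17)=1+3=4, 1+fewest(14)=1+2=3, 1+fewest(12)=1+2=3) = 3
fewest(26) = min(1+fewest(25)=1+3=4, 1+fewest(18)=1+4=5, 1+fewest(15)=1+3=4, 1+fewest(13)=1+1=2) = 2
fewest(27) = min(1+fewest(26)=1+2=3, 1+fewest(19)=1+2=3, 1+fewest(16)=1+2=3, 1+fewest(14)=1+2=3) = 3
fewest(28) = min(1+fewest(27)=1+3=4, 1+fewest(20)=1+3=4, 1+fewest(17)=1+3=4, 1+fewest(15)=1+3=4) = 4
fewest(29) = min(1+fewest(28)=1+4=5, 1+fewest(21)=1+2=3, 1+fewest(18)=1+4=5, 1+fewest(16)=1+2=3) = 3
fewest(30) = min(1+fewest(29)=1+3=4, 1+fewest(22)=1+2=3, 1+fewest(19)=1+2=3, 1+fewest(17)=1+3=4) = 3

3


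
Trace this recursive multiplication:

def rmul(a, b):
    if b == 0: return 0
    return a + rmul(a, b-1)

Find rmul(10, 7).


rmul(10, 7) = 10 + rmul(10, 6)
rmul(10, 6) = 10 + rmul(10, 5)
rmul(10, 5) = 10 + rmul(10, 4)
rmul(10, 4) = 10 + rmul(10, 3)
rmul(10, 3) = 10 + rmul(10, 2)
rmul(10, 2) = 10 + rmul(10, 1)
rmul(10, 1) = 10 + rmul(10, 0)
rmul(10, 0) = 0  (base case)
Total: 10 + 10 + 10 + 10 + 10 + 10 + 10 + 0 = 70

70


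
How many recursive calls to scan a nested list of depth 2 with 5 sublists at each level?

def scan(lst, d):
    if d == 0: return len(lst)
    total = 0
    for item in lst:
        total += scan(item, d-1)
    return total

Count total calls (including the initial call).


At depth 0 (root): 1 call
At depth 1: each of 1 parents calls scan on 5 children = 5 calls
At depth 2: each of 5 parents calls scan on 5 children = 25 calls
Total: 1 + 5 + 25 = 31

31


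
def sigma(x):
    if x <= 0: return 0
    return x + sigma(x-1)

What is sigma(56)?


sigma(56)
= 56 + 55 + 54 + 53 + 52 + 51 + 50 + 49 + 48 + 47 + 46 + 45 + 44 + 43 + 42 + 41 + 40 + 39 + 38 + 37 + 36 + 35 + 34 + 33 + 32 + 31 + 30 + 29 + 28 + 27 + 26 + 25 + 24 + 23 + 22 + 21 + 20 + 19 + 18 + 17 + 16 + 15 + 14 + 13 + 12 + 11 + 10 + 9 + 8 + 7 + 6 + 5 + 4 + 3 + 2 + 1 + sigma(0)
= 56 + 55 + 54 + 53 + 52 + 51 + 50 + 49 + 48 + 47 + 46 + 45 + 44 + 43 + 42 + 41 + 40 + 39 + 38 + 37 + 36 + 35 + 34 + 33 + 32 + 31 + 30 + 29 + 28 + 27 + 26 + 25 + 24 + 23 + 22 + 21 + 20 + 19 + 18 + 17 + 16 + 15 + 14 + 13 + 12 + 11 + 10 + 9 + 8 + 7 + 6 + 5 + 4 + 3 + 2 + 1 + 0
= 1596

1596


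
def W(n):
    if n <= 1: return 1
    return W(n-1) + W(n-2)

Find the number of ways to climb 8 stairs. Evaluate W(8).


Building up from base cases:
W(0) = 1
W(1) = 1
W(2) = W(1) + W(0) = 1 + 1 = 2
W(3) = W(2) + W(1) = 2 + 1 = 3
W(4) = W(3) + W(2) = 3 + 2 = 5
W(5) = W(4) + W(3) = 5 + 3 = 8
W(6) = W(5) + W(4) = 8 + 5 = 13
W(7) = W(6) + W(5) = 13 + 8 = 21
W(8) = W(7) + W(6) = 21 + 13 = 34

34


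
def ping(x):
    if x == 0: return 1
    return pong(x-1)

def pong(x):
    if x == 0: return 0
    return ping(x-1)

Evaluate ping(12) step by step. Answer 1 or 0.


ping(12) = pong(11)
pong(11) = ping(10)
ping(10) = pong(9)
pong(9) = ping(8)
ping(8) = pong(7)
pong(7) = ping(6)
ping(6) = pong(5)
pong(5) = ping(4)
ping(4) = pong(3)
pong(3) = ping(2)
ping(2) = pong(1)
pong(1) = ping(0)
ping(0) = 1  (base case)
Result: 1

1


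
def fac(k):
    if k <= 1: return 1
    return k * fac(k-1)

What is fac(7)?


fac(7)
= 7 * fac(6)
= 7 * 6 * fac(5)
= 7 * 6 * 5 * fac(4)
= 7 * 6 * 5 * 4 * fac(3)
= 7 * 6 * 5 * 4 * 3 * fac(2)
= 7 * 6 * 5 * 4 * 3 * 2 * fac(1)
= 7 * 6 * 5 * 4 * 3 * 2 * 1
= 5040

5040


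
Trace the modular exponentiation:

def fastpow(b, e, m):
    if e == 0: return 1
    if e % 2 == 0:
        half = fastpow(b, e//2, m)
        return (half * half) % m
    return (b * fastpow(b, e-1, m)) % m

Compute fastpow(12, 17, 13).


fastpow(12, 17, 13): e is odd, compute fastpow(12, 16, 13)
  fastpow(12, 16, 13): e is even, compute fastpow(12, 8, 13)
    fastpow(12, 8, 13): e is even, compute fastpow(12, 4, 13)
      fastpow(12, 4, 13): e is even, compute fastpow(12, 2, 13)
        fastpow(12, 2, 13): e is even, compute fastpow(12, 1, 13)
          fastpow(12, 1, 13): e is odd, compute fastpow(12, 0, 13)
          fastpow(12, 0, 13) = 1
          (12 * 1) % 13 = 12
        half=12, (12*12) % 13 = 1
      half=1, (1*1) % 13 = 1
    half=1, (1*1) % 13 = 1
  half=1, (1*1) % 13 = 1
(12 * 1) % 13 = 12

12


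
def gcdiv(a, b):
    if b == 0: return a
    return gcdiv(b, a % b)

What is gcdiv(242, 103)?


gcdiv(242, 103) = gcdiv(103, 36)
gcdiv(103, 36) = gcdiv(36, 31)
gcdiv(36, 31) = gcdiv(31, 5)
gcdiv(31, 5) = gcdiv(5, 1)
gcdiv(5, 1) = gcdiv(1, 0)
gcdiv(1, 0) = 1  (base case)

1


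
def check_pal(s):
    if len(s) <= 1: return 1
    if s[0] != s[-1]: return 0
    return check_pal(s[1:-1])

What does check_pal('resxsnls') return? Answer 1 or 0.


check_pal('resxsnls'): s[0]='r' != s[-1]='s' -> return 0
Result: 0 (not a palindrome)

0


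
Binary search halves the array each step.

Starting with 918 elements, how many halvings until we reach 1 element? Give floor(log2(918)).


918 / 2 = 459
459 / 2 = 229
229 / 2 = 114
114 / 2 = 57
57 / 2 = 28
28 / 2 = 14
14 / 2 = 7
7 / 2 = 3
3 / 2 = 1
Reached 1 after 9 halvings

9


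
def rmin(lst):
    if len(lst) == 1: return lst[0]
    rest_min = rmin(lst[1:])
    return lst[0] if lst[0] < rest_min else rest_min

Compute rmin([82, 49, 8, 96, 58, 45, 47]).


rmin([82, 49, 8, 96, 58, 45, 47]): compare 82 with rmin([49, 8, 96, 58, 45, 47])
rmin([49, 8, 96, 58, 45, 47]): compare 49 with rmin([8, 96, 58, 45, 47])
rmin([8, 96, 58, 45, 47]): compare 8 with rmin([96, 58, 45, 47])
rmin([96, 58, 45, 47]): compare 96 with rmin([58, 45, 47])
rmin([58, 45, 47]): compare 58 with rmin([45, 47])
rmin([45, 47]): compare 45 with rmin([47])
rmin([47]) = 47  (base case)
Compare 45 with 47 -> 45
Compare 58 with 45 -> 45
Compare 96 with 45 -> 45
Compare 8 with 45 -> 8
Compare 49 with 8 -> 8
Compare 82 with 8 -> 8

8


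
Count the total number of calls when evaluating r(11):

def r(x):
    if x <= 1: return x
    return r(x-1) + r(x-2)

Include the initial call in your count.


Let C(n) = total calls for r(n)
C(0) = 1, C(1) = 1
C(2) = 1 + C(1) + C(0) = 1 + 1 + 1 = 3
C(3) = 1 + C(2) + C(1) = 1 + 3 + 1 = 5
C(4) = 1 + C(3) + C(2) = 1 + 5 + 3 = 9
C(5) = 1 + C(4) + C(3) = 1 + 9 + 5 = 15
C(6) = 1 + C(5) + C(4) = 1 + 15 + 9 = 25
C(7) = 1 + C(6) + C(5) = 1 + 25 + 15 = 41
C(8) = 1 + C(7) + C(6) = 1 + 41 + 25 = 67
C(9) = 1 + C(8) + C(7) = 1 + 67 + 41 = 109
C(10) = 1 + C(9) + C(8) = 1 + 109 + 67 = 177
C(11) = 1 + C(10) + C(9) = 1 + 177 + 109 = 287

287


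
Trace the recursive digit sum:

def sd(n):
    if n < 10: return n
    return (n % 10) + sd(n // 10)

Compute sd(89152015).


sd(89152015) = 5 + sd(8915201)
sd(8915201) = 1 + sd(891520)
sd(891520) = 0 + sd(89152)
sd(89152) = 2 + sd(8915)
sd(8915) = 5 + sd(891)
sd(891) = 1 + sd(89)
sd(89) = 9 + sd(8)
sd(8) = 8  (base case)
Total: 5 + 1 + 0 + 2 + 5 + 1 + 9 + 8 = 31

31


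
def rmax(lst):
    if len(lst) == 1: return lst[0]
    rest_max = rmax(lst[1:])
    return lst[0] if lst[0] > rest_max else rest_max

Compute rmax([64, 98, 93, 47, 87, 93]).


rmax([64, 98, 93, 47, 87, 93]): compare 64 with rmax([98, 93, 47, 87, 93])
rmax([98, 93, 47, 87, 93]): compare 98 with rmax([93, 47, 87, 93])
rmax([93, 47, 87, 93]): compare 93 with rmax([47, 87, 93])
rmax([47, 87, 93]): compare 47 with rmax([87, 93])
rmax([87, 93]): compare 87 with rmax([93])
rmax([93]) = 93  (base case)
Compare 87 with 93 -> 93
Compare 47 with 93 -> 93
Compare 93 with 93 -> 93
Compare 98 with 93 -> 98
Compare 64 with 98 -> 98

98


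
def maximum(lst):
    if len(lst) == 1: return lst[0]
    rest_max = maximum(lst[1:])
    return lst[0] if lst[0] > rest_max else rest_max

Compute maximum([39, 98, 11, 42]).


maximum([39, 98, 11, 42]): compare 39 with maximum([98, 11, 42])
maximum([98, 11, 42]): compare 98 with maximum([11, 42])
maximum([11, 42]): compare 11 with maximum([42])
maximum([42]) = 42  (base case)
Compare 11 with 42 -> 42
Compare 98 with 42 -> 98
Compare 39 with 98 -> 98

98


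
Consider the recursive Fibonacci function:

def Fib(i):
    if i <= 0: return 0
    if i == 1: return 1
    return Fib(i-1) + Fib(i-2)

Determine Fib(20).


Computing Fib(20) bottom-up:
Fib(0) = 0
Fib(1) = 1
Fib(2) = Fib(1) + Fib(0) = 1 + 0 = 1
Fib(3) = Fib(2) + Fib(1) = 1 + 1 = 2
Fib(4) = Fib(3) + Fib(2) = 2 + 1 = 3
Fib(5) = Fib(4) + Fib(3) = 3 + 2 = 5
Fib(6) = Fib(5) + Fib(4) = 5 + 3 = 8
Fib(7) = Fib(6) + Fib(5) = 8 + 5 = 13
Fib(8) = Fib(7) + Fib(6) = 13 + 8 = 21
Fib(9) = Fib(8) + Fib(7) = 21 + 13 = 34
Fib(10) = Fib(9) + Fib(8) = 34 + 21 = 55
Fib(11) = Fib(10) + Fib(9) = 55 + 34 = 89
Fib(12) = Fib(11) + Fib(10) = 89 + 55 = 144
Fib(13) = Fib(12) + Fib(11) = 144 + 89 = 233
Fib(14) = Fib(13) + Fib(12) = 233 + 144 = 377
Fib(15) = Fib(14) + Fib(13) = 377 + 233 = 610
Fib(16) = Fib(15) + Fib(14) = 610 + 377 = 987
Fib(17) = Fib(16) + Fib(15) = 987 + 610 = 1597
Fib(18) = Fib(17) + Fib(16) = 1597 + 987 = 2584
Fib(19) = Fib(18) + Fib(17) = 2584 + 1597 = 4181
Fib(20) = Fib(19) + Fib(18) = 4181 + 2584 = 6765

6765


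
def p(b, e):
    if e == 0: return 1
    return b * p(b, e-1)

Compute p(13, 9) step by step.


p(13, 9)
= 13 * p(13, 8)
= 13 * 13 * p(13, 7)
= 13 * 13 * 13 * p(13, 6)
= 13 * 13 * 13 * 13 * p(13, 5)
= 13 * 13 * 13 * 13 * 13 * p(13, 4)
= 13 * 13 * 13 * 13 * 13 * 13 * p(13, 3)
= 13 * 13 * 13 * 13 * 13 * 13 * 13 * p(13, 2)
= 13 * 13 * 13 * 13 * 13 * 13 * 13 * 13 * p(13, 1)
= 13 * 13 * 13 * 13 * 13 * 13 * 13 * 13 * 13 * p(13, 0)
= 13 * 13 * 13 * 13 * 13 * 13 * 13 * 13 * 13 * 1
= 10604499373

10604499373


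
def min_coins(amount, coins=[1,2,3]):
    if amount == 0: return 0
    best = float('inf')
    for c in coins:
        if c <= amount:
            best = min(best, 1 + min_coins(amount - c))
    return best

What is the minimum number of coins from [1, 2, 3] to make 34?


Building up with DP:
min_coins(0) = 0
min_coins(1) = min(1+min_coins(0)=1+0=1) = 1
min_coins(2) = min(1+min_coins(1)=1+1=2, 1+min_coins(0)=1+0=1) = 1
min_coins(3) = min(1+min_coins(2)=1+1=2, 1+min_coins(1)=1+1=2, 1+min_coins(0)=1+0=1) = 1
min_coins(4) = min(1+min_coins(3)=1+1=2, 1+min_coins(2)=1+1=2, 1+min_coins(1)=1+1=2) = 2
min_coins(5) = min(1+min_coins(4)=1+2=3, 1+min_coins(3)=1+1=2, 1+min_coins(2)=1+1=2) = 2
min_coins(6) = min(1+min_coins(5)=1+2=3, 1+min_coins(4)=1+2=3, 1+min_coins(3)=1+1=2) = 2
min_coins(7) = min(1+min_coins(6)=1+2=3, 1+min_coins(5)=1+2=3, 1+min_coins(4)=1+2=3) = 3
min_coins(8) = min(1+min_coins(7)=1+3=4, 1+min_coins(6)=1+2=3, 1+min_coins(5)=1+2=3) = 3
min_coins(9) = min(1+min_coins(8)=1+3=4, 1+min_coins(7)=1+3=4, 1+min_coins(6)=1+2=3) = 3
min_coins(10) = min(1+min_coins(9)=1+3=4, 1+min_coins(8)=1+3=4, 1+min_coins(7)=1+3=4) = 4
min_coins(11) = min(1+min_coins(10)=1+4=5, 1+min_coins(9)=1+3=4, 1+min_coins(8)=1+3=4) = 4
min_coins(12) = min(1+min_coins(11)=1+4=5, 1+min_coins(10)=1+4=5, 1+min_coins(9)=1+3=4) = 4
min_coins(13) = min(1+min_coins(12)=1+4=5, 1+min_coins(11)=1+4=5, 1+min_coins(10)=1+4=5) = 5
min_coins(14) = min(1+min_coins(13)=1+5=6, 1+min_coins(12)=1+4=5, 1+min_coins(11)=1+4=5) = 5
min_coins(15) = min(1+min_coins(14)=1+5=6, 1+min_coins(13)=1+5=6, 1+min_coins(12)=1+4=5) = 5
min_coins(16) = min(1+min_coins(15)=1+5=6, 1+min_coins(14)=1+5=6, 1+min_coins(13)=1+5=6) = 6
min_coins(17) = min(1+min_coins(16)=1+6=7, 1+min_coins(15)=1+5=6, 1+min_coins(14)=1+5=6) = 6
min_coins(18) = min(1+min_coins(17)=1+6=7, 1+min_coins(16)=1+6=7, 1+min_coins(15)=1+5=6) = 6
min_coins(19) = min(1+min_coins(18)=1+6=7, 1+min_coins(17)=1+6=7, 1+min_coins(16)=1+6=7) = 7
min_coins(20) = min(1+min_coins(19)=1+7=8, 1+min_coins(18)=1+6=7, 1+min_coins(17)=1+6=7) = 7
min_coins(21) = min(1+min_coins(20)=1+7=8, 1+min_coins(19)=1+7=8, 1+min_coins(18)=1+6=7) = 7
min_coins(22) = min(1+min_coins(21)=1+7=8, 1+min_coins(20)=1+7=8, 1+min_coins(19)=1+7=8) = 8
min_coins(23) = min(1+min_coins(22)=1+8=9, 1+min_coins(21)=1+7=8, 1+min_coins(20)=1+7=8) = 8
min_coins(24) = min(1+min_coins(23)=1+8=9, 1+min_coins(22)=1+8=9, 1+min_coins(21)=1+7=8) = 8
min_coins(25) = min(1+min_coins(24)=1+8=9, 1+min_coins(23)=1+8=9, 1+min_coins(22)=1+8=9) = 9
min_coins(26) = min(1+min_coins(25)=1+9=10, 1+min_coins(24)=1+8=9, 1+min_coins(23)=1+8=9) = 9
min_coins(27) = min(1+min_coins(26)=1+9=10, 1+min_coins(25)=1+9=10, 1+min_coins(24)=1+8=9) = 9
min_coins(28) = min(1+min_coins(27)=1+9=10, 1+min_coins(26)=1+9=10, 1+min_coins(25)=1+9=10) = 10
min_coins(29) = min(1+min_coins(28)=1+10=11, 1+min_coins(27)=1+9=10, 1+min_coins(26)=1+9=10) = 10
min_coins(30) = min(1+min_coins(29)=1+10=11, 1+min_coins(28)=1+10=11, 1+min_coins(27)=1+9=10) = 10
min_coins(31) = min(1+min_coins(30)=1+10=11, 1+min_coins(29)=1+10=11, 1+min_coins(28)=1+10=11) = 11
min_coins(32) = min(1+min_coins(31)=1+11=12, 1+min_coins(30)=1+10=11, 1+min_coins(29)=1+10=11) = 11
min_coins(33) = min(1+min_coins(32)=1+11=12, 1+min_coins(31)=1+11=12, 1+min_coins(30)=1+10=11) = 11
min_coins(34) = min(1+min_coins(33)=1+11=12, 1+min_coins(32)=1+11=12, 1+min_coins(31)=1+11=12) = 12

12


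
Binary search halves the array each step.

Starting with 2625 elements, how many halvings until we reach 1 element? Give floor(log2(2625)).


2625 / 2 = 1312
1312 / 2 = 656
656 / 2 = 328
328 / 2 = 164
164 / 2 = 82
82 / 2 = 41
41 / 2 = 20
20 / 2 = 10
10 / 2 = 5
5 / 2 = 2
2 / 2 = 1
Reached 1 after 11 halvings

11


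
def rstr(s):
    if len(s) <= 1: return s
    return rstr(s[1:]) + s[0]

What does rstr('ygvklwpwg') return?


rstr('ygvklwpwg') = rstr('gvklwpwg') + 'y'
rstr('gvklwpwg') = rstr('vklwpwg') + 'g'
rstr('vklwpwg') = rstr('klwpwg') + 'v'
rstr('klwpwg') = rstr('lwpwg') + 'k'
rstr('lwpwg') = rstr('wpwg') + 'l'
rstr('wpwg') = rstr('pwg') + 'w'
rstr('pwg') = rstr('wg') + 'p'
rstr('wg') = rstr('g') + 'w'
rstr('g') = 'g'  (base case)
Concatenating: 'g' + 'w' + 'p' + 'w' + 'l' + 'k' + 'v' + 'g' + 'y' = 'gwpwlkvgy'

gwpwlkvgy


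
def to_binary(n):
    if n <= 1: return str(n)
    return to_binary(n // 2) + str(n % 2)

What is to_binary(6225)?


to_binary(6225) = to_binary(3112) + '1'
to_binary(3112) = to_binary(1556) + '0'
to_binary(1556) = to_binary(778) + '0'
to_binary(778) = to_binary(389) + '0'
to_binary(389) = to_binary(194) + '1'
to_binary(194) = to_binary(97) + '0'
to_binary(97) = to_binary(48) + '1'
to_binary(48) = to_binary(24) + '0'
to_binary(24) = to_binary(12) + '0'
to_binary(12) = to_binary(6) + '0'
to_binary(6) = to_binary(3) + '0'
to_binary(3) = to_binary(1) + '1'
to_binary(1) = '1'  (base case)
Concatenating: '1' + '1' + '0' + '0' + '0' + '0' + '1' + '0' + '1' + '0' + '0' + '0' + '1' = '1100001010001'

1100001010001


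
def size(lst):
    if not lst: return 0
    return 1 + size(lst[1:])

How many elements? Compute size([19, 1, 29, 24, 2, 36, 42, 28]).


size([19, 1, 29, 24, 2, 36, 42, 28]) = 1 + size([1, 29, 24, 2, 36, 42, 28])
size([1, 29, 24, 2, 36, 42, 28]) = 1 + size([29, 24, 2, 36, 42, 28])
size([29, 24, 2, 36, 42, 28]) = 1 + size([24, 2, 36, 42, 28])
size([24, 2, 36, 42, 28]) = 1 + size([2, 36, 42, 28])
size([2, 36, 42, 28]) = 1 + size([36, 42, 28])
size([36, 42, 28]) = 1 + size([42, 28])
size([42, 28]) = 1 + size([28])
size([28]) = 1 + size([])
size([]) = 0  (base case)
Unwinding: 1 + 1 + 1 + 1 + 1 + 1 + 1 + 1 + 0 = 8

8


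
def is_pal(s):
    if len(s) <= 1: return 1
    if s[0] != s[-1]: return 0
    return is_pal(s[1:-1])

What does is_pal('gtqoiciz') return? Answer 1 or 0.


is_pal('gtqoiciz'): s[0]='g' != s[-1]='z' -> return 0
Result: 0 (not a palindrome)

0


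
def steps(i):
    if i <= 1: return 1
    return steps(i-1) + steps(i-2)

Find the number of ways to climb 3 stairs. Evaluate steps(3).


Building up from base cases:
steps(0) = 1
steps(1) = 1
steps(2) = steps(1) + steps(0) = 1 + 1 = 2
steps(3) = steps(2) + steps(1) = 2 + 1 = 3

3


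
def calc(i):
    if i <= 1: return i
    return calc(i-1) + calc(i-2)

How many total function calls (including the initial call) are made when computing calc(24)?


Let C(n) = total calls for calc(n)
C(0) = 1, C(1) = 1
C(2) = 1 + C(1) + C(0) = 1 + 1 + 1 = 3
C(3) = 1 + C(2) + C(1) = 1 + 3 + 1 = 5
C(4) = 1 + C(3) + C(2) = 1 + 5 + 3 = 9
C(5) = 1 + C(4) + C(3) = 1 + 9 + 5 = 15
C(6) = 1 + C(5) + C(4) = 1 + 15 + 9 = 25
C(7) = 1 + C(6) + C(5) = 1 + 25 + 15 = 41
C(8) = 1 + C(7) + C(6) = 1 + 41 + 25 = 67
C(9) = 1 + C(8) + C(7) = 1 + 67 + 41 = 109
C(10) = 1 + C(9) + C(8) = 1 + 109 + 67 = 177
C(11) = 1 + C(10) + C(9) = 1 + 177 + 109 = 287
C(12) = 1 + C(11) + C(10) = 1 + 287 + 177 = 465
C(13) = 1 + C(12) + C(11) = 1 + 465 + 287 = 753
C(14) = 1 + C(13) + C(12) = 1 + 753 + 465 = 1219
C(15) = 1 + C(14) + C(13) = 1 + 1219 + 753 = 1973
C(16) = 1 + C(15) + C(14) = 1 + 1973 + 1219 = 3193
C(17) = 1 + C(16) + C(15) = 1 + 3193 + 1973 = 5167
C(18) = 1 + C(17) + C(16) = 1 + 5167 + 3193 = 8361
C(19) = 1 + C(18) + C(17) = 1 + 8361 + 5167 = 13529
C(20) = 1 + C(19) + C(18) = 1 + 13529 + 8361 = 21891
C(21) = 1 + C(20) + C(19) = 1 + 21891 + 13529 = 35421
C(22) = 1 + C(21) + C(20) = 1 + 35421 + 21891 = 57313
C(23) = 1 + C(22) + C(21) = 1 + 57313 + 35421 = 92735
C(24) = 1 + C(23) + C(22) = 1 + 92735 + 57313 = 150049

150049


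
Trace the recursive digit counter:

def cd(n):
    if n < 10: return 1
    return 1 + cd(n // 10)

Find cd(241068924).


cd(241068924) = 1 + cd(24106892)
cd(24106892) = 1 + cd(2410689)
cd(2410689) = 1 + cd(241068)
cd(241068) = 1 + cd(24106)
cd(24106) = 1 + cd(2410)
cd(2410) = 1 + cd(241)
cd(241) = 1 + cd(24)
cd(24) = 1 + cd(2)
cd(2) = 1  (base case: 2 < 10)
Unwinding: 1 + 1 + 1 + 1 + 1 + 1 + 1 + 1 + 1 = 9

9


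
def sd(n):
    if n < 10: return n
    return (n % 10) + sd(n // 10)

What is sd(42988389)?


sd(42988389) = 9 + sd(4298838)
sd(4298838) = 8 + sd(429883)
sd(429883) = 3 + sd(42988)
sd(42988) = 8 + sd(4298)
sd(4298) = 8 + sd(429)
sd(429) = 9 + sd(42)
sd(42) = 2 + sd(4)
sd(4) = 4  (base case)
Total: 9 + 8 + 3 + 8 + 8 + 9 + 2 + 4 = 51

51


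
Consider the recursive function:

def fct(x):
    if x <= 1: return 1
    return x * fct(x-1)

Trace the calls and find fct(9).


fct(9)
= 9 * fct(8)
= 9 * 8 * fct(7)
= 9 * 8 * 7 * fct(6)
= 9 * 8 * 7 * 6 * fct(5)
= 9 * 8 * 7 * 6 * 5 * fct(4)
= 9 * 8 * 7 * 6 * 5 * 4 * fct(3)
= 9 * 8 * 7 * 6 * 5 * 4 * 3 * fct(2)
= 9 * 8 * 7 * 6 * 5 * 4 * 3 * 2 * fct(1)
= 9 * 8 * 7 * 6 * 5 * 4 * 3 * 2 * 1
= 362880

362880


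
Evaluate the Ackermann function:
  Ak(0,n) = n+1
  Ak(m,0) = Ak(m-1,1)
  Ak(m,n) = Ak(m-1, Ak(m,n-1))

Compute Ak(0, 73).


Ak(0, 73) = 74
Result: Ak(0, 73) = 74

74


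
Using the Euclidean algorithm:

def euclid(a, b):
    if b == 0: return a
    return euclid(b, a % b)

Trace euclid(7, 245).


euclid(7, 245) = euclid(245, 7)
euclid(245, 7) = euclid(7, 0)
euclid(7, 0) = 7  (base case)

7


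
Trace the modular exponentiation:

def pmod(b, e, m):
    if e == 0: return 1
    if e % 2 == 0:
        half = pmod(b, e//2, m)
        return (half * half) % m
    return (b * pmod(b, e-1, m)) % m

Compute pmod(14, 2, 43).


pmod(14, 2, 43): e is even, compute pmod(14, 1, 43)
  pmod(14, 1, 43): e is odd, compute pmod(14, 0, 43)
    pmod(14, 0, 43) = 1
  (14 * 1) % 43 = 14
half=14, (14*14) % 43 = 24

24


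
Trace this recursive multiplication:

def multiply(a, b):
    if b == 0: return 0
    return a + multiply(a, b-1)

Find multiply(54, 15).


multiply(54, 15) = 54 + multiply(54, 14)
multiply(54, 14) = 54 + multiply(54, 13)
multiply(54, 13) = 54 + multiply(54, 12)
multiply(54, 12) = 54 + multiply(54, 11)
multiply(54, 11) = 54 + multiply(54, 10)
multiply(54, 10) = 54 + multiply(54, 9)
multiply(54, 9) = 54 + multiply(54, 8)
multiply(54, 8) = 54 + multiply(54, 7)
multiply(54, 7) = 54 + multiply(54, 6)
multiply(54, 6) = 54 + multiply(54, 5)
multiply(54, 5) = 54 + multiply(54, 4)
multiply(54, 4) = 54 + multiply(54, 3)
multiply(54, 3) = 54 + multiply(54, 2)
multiply(54, 2) = 54 + multiply(54, 1)
multiply(54, 1) = 54 + multiply(54, 0)
multiply(54, 0) = 0  (base case)
Total: 54 + 54 + 54 + 54 + 54 + 54 + 54 + 54 + 54 + 54 + 54 + 54 + 54 + 54 + 54 + 0 = 810

810


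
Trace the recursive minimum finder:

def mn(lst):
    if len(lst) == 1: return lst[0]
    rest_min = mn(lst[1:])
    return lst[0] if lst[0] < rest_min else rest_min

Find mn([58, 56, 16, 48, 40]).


mn([58, 56, 16, 48, 40]): compare 58 with mn([56, 16, 48, 40])
mn([56, 16, 48, 40]): compare 56 with mn([16, 48, 40])
mn([16, 48, 40]): compare 16 with mn([48, 40])
mn([48, 40]): compare 48 with mn([40])
mn([40]) = 40  (base case)
Compare 48 with 40 -> 40
Compare 16 with 40 -> 16
Compare 56 with 16 -> 16
Compare 58 with 16 -> 16

16


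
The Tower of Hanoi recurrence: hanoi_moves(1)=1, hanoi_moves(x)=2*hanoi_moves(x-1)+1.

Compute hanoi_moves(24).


hanoi_moves(24) = 2 * hanoi_moves(23) + 1
hanoi_moves(23) = 2 * hanoi_moves(22) + 1
hanoi_moves(22) = 2 * hanoi_moves(21) + 1
hanoi_moves(21) = 2 * hanoi_moves(20) + 1
hanoi_moves(20) = 2 * hanoi_moves(19) + 1
hanoi_moves(19) = 2 * hanoi_moves(18) + 1
hanoi_moves(18) = 2 * hanoi_moves(17) + 1
hanoi_moves(17) = 2 * hanoi_moves(16) + 1
hanoi_moves(16) = 2 * hanoi_moves(15) + 1
hanoi_moves(15) = 2 * hanoi_moves(14) + 1
hanoi_moves(14) = 2 * hanoi_moves(13) + 1
hanoi_moves(13) = 2 * hanoi_moves(12) + 1
hanoi_moves(12) = 2 * hanoi_moves(11) + 1
hanoi_moves(11) = 2 * hanoi_moves(10) + 1
hanoi_moves(10) = 2 * hanoi_moves(9) + 1
hanoi_moves(9) = 2 * hanoi_moves(8) + 1
hanoi_moves(8) = 2 * hanoi_moves(7) + 1
hanoi_moves(7) = 2 * hanoi_moves(6) + 1
hanoi_moves(6) = 2 * hanoi_moves(5) + 1
hanoi_moves(5) = 2 * hanoi_moves(4) + 1
hanoi_moves(4) = 2 * hanoi_moves(3) + 1
hanoi_moves(3) = 2 * hanoi_moves(2) + 1
hanoi_moves(2) = 2 * hanoi_moves(1) + 1
hanoi_moves(1) = 1  (base case)
hanoi_moves(2) = 2 * 1 + 1 = 3
hanoi_moves(3) = 2 * 3 + 1 = 7
hanoi_moves(4) = 2 * 7 + 1 = 15
hanoi_moves(5) = 2 * 15 + 1 = 31
hanoi_moves(6) = 2 * 31 + 1 = 63
hanoi_moves(7) = 2 * 63 + 1 = 127
hanoi_moves(8) = 2 * 127 + 1 = 255
hanoi_moves(9) = 2 * 255 + 1 = 511
hanoi_moves(10) = 2 * 511 + 1 = 1023
hanoi_moves(11) = 2 * 1023 + 1 = 2047
hanoi_moves(12) = 2 * 2047 + 1 = 4095
hanoi_moves(13) = 2 * 4095 + 1 = 8191
hanoi_moves(14) = 2 * 8191 + 1 = 16383
hanoi_moves(15) = 2 * 16383 + 1 = 32767
hanoi_moves(16) = 2 * 32767 + 1 = 65535
hanoi_moves(17) = 2 * 65535 + 1 = 131071
hanoi_moves(18) = 2 * 131071 + 1 = 262143
hanoi_moves(19) = 2 * 262143 + 1 = 524287
hanoi_moves(20) = 2 * 524287 + 1 = 1048575
hanoi_moves(21) = 2 * 1048575 + 1 = 2097151
hanoi_moves(22) = 2 * 2097151 + 1 = 4194303
hanoi_moves(23) = 2 * 4194303 + 1 = 8388607
hanoi_moves(24) = 2 * 8388607 + 1 = 16777215

16777215


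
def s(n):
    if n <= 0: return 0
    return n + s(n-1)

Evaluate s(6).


s(6)
= 6 + 5 + 4 + 3 + 2 + 1 + s(0)
= 6 + 5 + 4 + 3 + 2 + 1 + 0
= 21

21


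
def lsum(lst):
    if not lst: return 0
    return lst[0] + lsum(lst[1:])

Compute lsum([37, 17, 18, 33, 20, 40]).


lsum([37, 17, 18, 33, 20, 40]) = 37 + lsum([17, 18, 33, 20, 40])
lsum([17, 18, 33, 20, 40]) = 17 + lsum([18, 33, 20, 40])
lsum([18, 33, 20, 40]) = 18 + lsum([33, 20, 40])
lsum([33, 20, 40]) = 33 + lsum([20, 40])
lsum([20, 40]) = 20 + lsum([40])
lsum([40]) = 40 + lsum([])
lsum([]) = 0  (base case)
Total: 37 + 17 + 18 + 33 + 20 + 40 + 0 = 165

165


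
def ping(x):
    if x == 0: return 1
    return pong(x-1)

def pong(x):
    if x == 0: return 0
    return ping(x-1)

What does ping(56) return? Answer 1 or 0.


ping(56) = pong(55)
pong(55) = ping(54)
ping(54) = pong(53)
pong(53) = ping(52)
ping(52) = pong(51)
pong(51) = ping(50)
ping(50) = pong(49)
pong(49) = ping(48)
ping(48) = pong(47)
pong(47) = ping(46)
ping(46) = pong(45)
pong(45) = ping(44)
ping(44) = pong(43)
pong(43) = ping(42)
ping(42) = pong(41)
pong(41) = ping(40)
ping(40) = pong(39)
pong(39) = ping(38)
ping(38) = pong(37)
pong(37) = ping(36)
ping(36) = pong(35)
pong(35) = ping(34)
ping(34) = pong(33)
pong(33) = ping(32)
ping(32) = pong(31)
pong(31) = ping(30)
ping(30) = pong(29)
pong(29) = ping(28)
ping(28) = pong(27)
pong(27) = ping(26)
ping(26) = pong(25)
pong(25) = ping(24)
ping(24) = pong(23)
pong(23) = ping(22)
ping(22) = pong(21)
pong(21) = ping(20)
ping(20) = pong(19)
pong(19) = ping(18)
ping(18) = pong(17)
pong(17) = ping(16)
ping(16) = pong(15)
pong(15) = ping(14)
ping(14) = pong(13)
pong(13) = ping(12)
ping(12) = pong(11)
pong(11) = ping(10)
ping(10) = pong(9)
pong(9) = ping(8)
ping(8) = pong(7)
pong(7) = ping(6)
ping(6) = pong(5)
pong(5) = ping(4)
ping(4) = pong(3)
pong(3) = ping(2)
ping(2) = pong(1)
pong(1) = ping(0)
ping(0) = 1  (base case)
Result: 1

1


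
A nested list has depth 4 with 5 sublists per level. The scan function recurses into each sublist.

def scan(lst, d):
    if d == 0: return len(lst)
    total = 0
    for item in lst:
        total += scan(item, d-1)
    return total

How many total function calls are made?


At depth 0 (root): 1 call
At depth 1: each of 1 parents calls scan on 5 children = 5 calls
At depth 2: each of 5 parents calls scan on 5 children = 25 calls
At depth 3: each of 25 parents calls scan on 5 children = 125 calls
At depth 4: each of 125 parents calls scan on 5 children = 625 calls
Total: 1 + 5 + 25 + 125 + 625 = 781

781


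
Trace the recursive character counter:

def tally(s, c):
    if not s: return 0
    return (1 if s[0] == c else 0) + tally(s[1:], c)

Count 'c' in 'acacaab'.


s[0]='a' != 'c' -> 0
s[0]='c' == 'c' -> 1
s[0]='a' != 'c' -> 0
s[0]='c' == 'c' -> 1
s[0]='a' != 'c' -> 0
s[0]='a' != 'c' -> 0
s[0]='b' != 'c' -> 0
Sum: 0 + 1 + 0 + 1 + 0 + 0 + 0 = 2

2


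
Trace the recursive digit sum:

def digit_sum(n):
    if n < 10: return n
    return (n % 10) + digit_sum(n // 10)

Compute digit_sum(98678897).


digit_sum(98678897) = 7 + digit_sum(9867889)
digit_sum(9867889) = 9 + digit_sum(986788)
digit_sum(986788) = 8 + digit_sum(98678)
digit_sum(98678) = 8 + digit_sum(9867)
digit_sum(9867) = 7 + digit_sum(986)
digit_sum(986) = 6 + digit_sum(98)
digit_sum(98) = 8 + digit_sum(9)
digit_sum(9) = 9  (base case)
Total: 7 + 9 + 8 + 8 + 7 + 6 + 8 + 9 = 62

62


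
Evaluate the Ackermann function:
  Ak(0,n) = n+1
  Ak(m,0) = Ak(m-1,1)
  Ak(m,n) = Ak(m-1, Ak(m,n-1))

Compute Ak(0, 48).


Ak(0, 48) = 49
Result: Ak(0, 48) = 49

49


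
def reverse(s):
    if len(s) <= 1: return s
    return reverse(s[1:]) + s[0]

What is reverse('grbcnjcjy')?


reverse('grbcnjcjy') = reverse('rbcnjcjy') + 'g'
reverse('rbcnjcjy') = reverse('bcnjcjy') + 'r'
reverse('bcnjcjy') = reverse('cnjcjy') + 'b'
reverse('cnjcjy') = reverse('njcjy') + 'c'
reverse('njcjy') = reverse('jcjy') + 'n'
reverse('jcjy') = reverse('cjy') + 'j'
reverse('cjy') = reverse('jy') + 'c'
reverse('jy') = reverse('y') + 'j'
reverse('y') = 'y'  (base case)
Concatenating: 'y' + 'j' + 'c' + 'j' + 'n' + 'c' + 'b' + 'r' + 'g' = 'yjcjncbrg'

yjcjncbrg


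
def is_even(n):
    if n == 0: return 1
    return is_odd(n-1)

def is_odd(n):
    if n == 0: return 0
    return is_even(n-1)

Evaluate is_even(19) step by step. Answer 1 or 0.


is_even(19) = is_odd(18)
is_odd(18) = is_even(17)
is_even(17) = is_odd(16)
is_odd(16) = is_even(15)
is_even(15) = is_odd(14)
is_odd(14) = is_even(13)
is_even(13) = is_odd(12)
is_odd(12) = is_even(11)
is_even(11) = is_odd(10)
is_odd(10) = is_even(9)
is_even(9) = is_odd(8)
is_odd(8) = is_even(7)
is_even(7) = is_odd(6)
is_odd(6) = is_even(5)
is_even(5) = is_odd(4)
is_odd(4) = is_even(3)
is_even(3) = is_odd(2)
is_odd(2) = is_even(1)
is_even(1) = is_odd(0)
is_odd(0) = 0  (base case)
Result: 0

0


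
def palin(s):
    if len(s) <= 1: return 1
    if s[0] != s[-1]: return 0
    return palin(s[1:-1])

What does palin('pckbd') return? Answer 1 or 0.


palin('pckbd'): s[0]='p' != s[-1]='d' -> return 0
Result: 0 (not a palindrome)

0


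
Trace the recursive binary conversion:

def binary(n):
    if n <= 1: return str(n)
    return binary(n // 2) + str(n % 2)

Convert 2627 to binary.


binary(2627) = binary(1313) + '1'
binary(1313) = binary(656) + '1'
binary(656) = binary(328) + '0'
binary(328) = binary(164) + '0'
binary(164) = binary(82) + '0'
binary(82) = binary(41) + '0'
binary(41) = binary(20) + '1'
binary(20) = binary(10) + '0'
binary(10) = binary(5) + '0'
binary(5) = binary(2) + '1'
binary(2) = binary(1) + '0'
binary(1) = '1'  (base case)
Concatenating: '1' + '0' + '1' + '0' + '0' + '1' + '0' + '0' + '0' + '0' + '1' + '1' = '101001000011'

101001000011


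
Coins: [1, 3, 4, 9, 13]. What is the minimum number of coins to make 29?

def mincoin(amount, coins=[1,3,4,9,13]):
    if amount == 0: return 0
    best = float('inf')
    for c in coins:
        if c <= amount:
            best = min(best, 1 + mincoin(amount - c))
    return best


Building up with DP:
mincoin(0) = 0
mincoin(1) = min(1+mincoin(0)=1+0=1) = 1
mincoin(2) = min(1+mincoin(1)=1+1=2) = 2
mincoin(3) = min(1+mincoin(2)=1+2=3, 1+mincoin(0)=1+0=1) = 1
mincoin(4) = min(1+mincoin(3)=1+1=2, 1+mincoin(1)=1+1=2, 1+mincoin(0)=1+0=1) = 1
mincoin(5) = min(1+mincoin(4)=1+1=2, 1+mincoin(2)=1+2=3, 1+mincoin(1)=1+1=2) = 2
mincoin(6) = min(1+mincoin(5)=1+2=3, 1+mincoin(3)=1+1=2, 1+mincoin(2)=1+2=3) = 2
mincoin(7) = min(1+mincoin(6)=1+2=3, 1+mincoin(4)=1+1=2, 1+mincoin(3)=1+1=2) = 2
mincoin(8) = min(1+mincoin(7)=1+2=3, 1+mincoin(5)=1+2=3, 1+mincoin(4)=1+1=2) = 2
mincoin(9) = min(1+mincoin(8)=1+2=3, 1+mincoin(6)=1+2=3, 1+mincoin(5)=1+2=3, 1+mincoin(0)=1+0=1) = 1
mincoin(10) = min(1+mincoin(9)=1+1=2, 1+mincoin(7)=1+2=3, 1+mincoin(6)=1+2=3, 1+mincoin(1)=1+1=2) = 2
mincoin(11) = min(1+mincoin(10)=1+2=3, 1+mincoin(8)=1+2=3, 1+mincoin(7)=1+2=3, 1+mincoin(2)=1+2=3) = 3
mincoin(12) = min(1+mincoin(11)=1+3=4, 1+mincoin(9)=1+1=2, 1+mincoin(8)=1+2=3, 1+mincoin(3)=1+1=2) = 2
mincoin(13) = min(1+mincoin(12)=1+2=3, 1+mincoin(10)=1+2=3, 1+mincoin(9)=1+1=2, 1+mincoin(4)=1+1=2, 1+mincoin(0)=1+0=1) = 1
mincoin(14) = min(1+mincoin(13)=1+1=2, 1+mincoin(11)=1+3=4, 1+mincoin(10)=1+2=3, 1+mincoin(5)=1+2=3, 1+mincoin(1)=1+1=2) = 2
mincoin(15) = min(1+mincoin(14)=1+2=3, 1+mincoin(12)=1+2=3, 1+mincoin(11)=1+3=4, 1+mincoin(6)=1+2=3, 1+mincoin(2)=1+2=3) = 3
mincoin(16) = min(1+mincoin(15)=1+3=4, 1+mincoin(13)=1+1=2, 1+mincoin(12)=1+2=3, 1+mincoin(7)=1+2=3, 1+mincoin(3)=1+1=2) = 2
mincoin(17) = min(1+mincoin(16)=1+2=3, 1+mincoin(14)=1+2=3, 1+mincoin(13)=1+1=2, 1+mincoin(8)=1+2=3, 1+mincoin(4)=1+1=2) = 2
mincoin(18) = min(1+mincoin(17)=1+2=3, 1+mincoin(15)=1+3=4, 1+mincoin(14)=1+2=3, 1+mincoin(9)=1+1=2, 1+mincoin(5)=1+2=3) = 2
mincoin(19) = min(1+mincoin(18)=1+2=3, 1+mincoin(16)=1+2=3, 1+mincoin(15)=1+3=4, 1+mincoin(10)=1+2=3, 1+mincoin(6)=1+2=3) = 3
mincoin(20) = min(1+mincoin(19)=1+3=4, 1+mincoin(17)=1+2=3, 1+mincoin(16)=1+2=3, 1+mincoin(11)=1+3=4, 1+mincoin(7)=1+2=3) = 3
mincoin(21) = min(1+mincoin(20)=1+3=4, 1+mincoin(18)=1+2=3, 1+mincoin(17)=1+2=3, 1+mincoin(12)=1+2=3, 1+mincoin(8)=1+2=3) = 3
mincoin(22) = min(1+mincoin(21)=1+3=4, 1+mincoin(19)=1+3=4, 1+mincoin(18)=1+2=3, 1+mincoin(13)=1+1=2, 1+mincoin(9)=1+1=2) = 2
mincoin(23) = min(1+mincoin(22)=1+2=3, 1+mincoin(20)=1+3=4, 1+mincoin(19)=1+3=4, 1+mincoin(14)=1+2=3, 1+mincoin(10)=1+2=3) = 3
mincoin(24) = min(1+mincoin(23)=1+3=4, 1+mincoin(21)=1+3=4, 1+mincoin(20)=1+3=4, 1+mincoin(15)=1+3=4, 1+mincoin(11)=1+3=4) = 4
mincoin(25) = min(1+mincoin(24)=1+4=5, 1+mincoin(22)=1+2=3, 1+mincoin(21)=1+3=4, 1+mincoin(16)=1+2=3, 1+mincoin(12)=1+2=3) = 3
mincoin(26) = min(1+mincoin(25)=1+3=4, 1+mincoin(23)=1+3=4, 1+mincoin(22)=1+2=3, 1+mincoin(17)=1+2=3, 1+mincoin(13)=1+1=2) = 2
mincoin(27) = min(1+mincoin(26)=1+2=3, 1+mincoin(24)=1+4=5, 1+mincoin(23)=1+3=4, 1+mincoin(18)=1+2=3, 1+mincoin(14)=1+2=3) = 3
mincoin(28) = min(1+mincoin(27)=1+3=4, 1+mincoin(25)=1+3=4, 1+mincoin(24)=1+4=5, 1+mincoin(19)=1+3=4, 1+mincoin(15)=1+3=4) = 4
mincoin(29) = min(1+mincoin(28)=1+4=5, 1+mincoin(26)=1+2=3, 1+mincoin(25)=1+3=4, 1+mincoin(20)=1+3=4, 1+mincoin(16)=1+2=3) = 3

3


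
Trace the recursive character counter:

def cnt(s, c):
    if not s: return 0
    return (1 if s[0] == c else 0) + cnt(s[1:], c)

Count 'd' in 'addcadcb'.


s[0]='a' != 'd' -> 0
s[0]='d' == 'd' -> 1
s[0]='d' == 'd' -> 1
s[0]='c' != 'd' -> 0
s[0]='a' != 'd' -> 0
s[0]='d' == 'd' -> 1
s[0]='c' != 'd' -> 0
s[0]='b' != 'd' -> 0
Sum: 0 + 1 + 1 + 0 + 0 + 1 + 0 + 0 = 3

3


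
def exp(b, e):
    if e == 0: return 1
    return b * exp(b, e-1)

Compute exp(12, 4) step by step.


exp(12, 4)
= 12 * exp(12, 3)
= 12 * 12 * exp(12, 2)
= 12 * 12 * 12 * exp(12, 1)
= 12 * 12 * 12 * 12 * exp(12, 0)
= 12 * 12 * 12 * 12 * 1
= 20736

20736


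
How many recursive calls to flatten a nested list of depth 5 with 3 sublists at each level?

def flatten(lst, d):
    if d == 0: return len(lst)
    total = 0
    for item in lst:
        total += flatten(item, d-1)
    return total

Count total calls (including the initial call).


At depth 0 (root): 1 call
At depth 1: each of 1 parents calls flatten on 3 children = 3 calls
At depth 2: each of 3 parents calls flatten on 3 children = 9 calls
At depth 3: each of 9 parents calls flatten on 3 children = 27 calls
At depth 4: each of 27 parents calls flatten on 3 children = 81 calls
At depth 5: each of 81 parents calls flatten on 3 children = 243 calls
Total: 1 + 3 + 9 + 27 + 81 + 243 = 364

364


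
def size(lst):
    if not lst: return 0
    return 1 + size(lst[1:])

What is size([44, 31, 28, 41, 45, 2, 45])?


size([44, 31, 28, 41, 45, 2, 45]) = 1 + size([31, 28, 41, 45, 2, 45])
size([31, 28, 41, 45, 2, 45]) = 1 + size([28, 41, 45, 2, 45])
size([28, 41, 45, 2, 45]) = 1 + size([41, 45, 2, 45])
size([41, 45, 2, 45]) = 1 + size([45, 2, 45])
size([45, 2, 45]) = 1 + size([2, 45])
size([2, 45]) = 1 + size([45])
size([45]) = 1 + size([])
size([]) = 0  (base case)
Unwinding: 1 + 1 + 1 + 1 + 1 + 1 + 1 + 0 = 7

7


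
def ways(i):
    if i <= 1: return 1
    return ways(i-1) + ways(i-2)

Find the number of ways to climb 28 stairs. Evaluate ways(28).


Building up from base cases:
ways(0) = 1
ways(1) = 1
ways(2) = ways(1) + ways(0) = 1 + 1 = 2
ways(3) = ways(2) + ways(1) = 2 + 1 = 3
ways(4) = ways(3) + ways(2) = 3 + 2 = 5
ways(5) = ways(4) + ways(3) = 5 + 3 = 8
ways(6) = ways(5) + ways(4) = 8 + 5 = 13
ways(7) = ways(6) + ways(5) = 13 + 8 = 21
ways(8) = ways(7) + ways(6) = 21 + 13 = 34
ways(9) = ways(8) + ways(7) = 34 + 21 = 55
ways(10) = ways(9) + ways(8) = 55 + 34 = 89
ways(11) = ways(10) + ways(9) = 89 + 55 = 144
ways(12) = ways(11) + ways(10) = 144 + 89 = 233
ways(13) = ways(12) + ways(11) = 233 + 144 = 377
ways(14) = ways(13) + ways(12) = 377 + 233 = 610
ways(15) = ways(14) + ways(13) = 610 + 377 = 987
ways(16) = ways(15) + ways(14) = 987 + 610 = 1597
ways(17) = ways(16) + ways(15) = 1597 + 987 = 2584
ways(18) = ways(17) + ways(16) = 2584 + 1597 = 4181
ways(19) = ways(18) + ways(17) = 4181 + 2584 = 6765
ways(20) = ways(19) + ways(18) = 6765 + 4181 = 10946
ways(21) = ways(20) + ways(19) = 10946 + 6765 = 17711
ways(22) = ways(21) + ways(20) = 17711 + 10946 = 28657
ways(23) = ways(22) + ways(21) = 28657 + 17711 = 46368
ways(24) = ways(23) + ways(22) = 46368 + 28657 = 75025
ways(25) = ways(24) + ways(23) = 75025 + 46368 = 121393
ways(26) = ways(25) + ways(24) = 121393 + 75025 = 196418
ways(27) = ways(26) + ways(25) = 196418 + 121393 = 317811
ways(28) = ways(27) + ways(26) = 317811 + 196418 = 514229

514229
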